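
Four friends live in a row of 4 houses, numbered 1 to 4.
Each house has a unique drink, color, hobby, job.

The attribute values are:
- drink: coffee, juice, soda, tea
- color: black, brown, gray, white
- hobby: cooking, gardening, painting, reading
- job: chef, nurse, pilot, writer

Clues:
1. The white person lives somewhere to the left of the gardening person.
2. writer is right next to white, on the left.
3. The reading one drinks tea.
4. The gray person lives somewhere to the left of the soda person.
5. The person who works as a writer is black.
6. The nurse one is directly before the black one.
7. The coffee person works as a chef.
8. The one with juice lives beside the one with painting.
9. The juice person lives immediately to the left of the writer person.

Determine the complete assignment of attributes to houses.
Solution:

House | Drink | Color | Hobby | Job
-----------------------------------
  1   | juice | gray | cooking | nurse
  2   | soda | black | painting | writer
  3   | tea | white | reading | pilot
  4   | coffee | brown | gardening | chef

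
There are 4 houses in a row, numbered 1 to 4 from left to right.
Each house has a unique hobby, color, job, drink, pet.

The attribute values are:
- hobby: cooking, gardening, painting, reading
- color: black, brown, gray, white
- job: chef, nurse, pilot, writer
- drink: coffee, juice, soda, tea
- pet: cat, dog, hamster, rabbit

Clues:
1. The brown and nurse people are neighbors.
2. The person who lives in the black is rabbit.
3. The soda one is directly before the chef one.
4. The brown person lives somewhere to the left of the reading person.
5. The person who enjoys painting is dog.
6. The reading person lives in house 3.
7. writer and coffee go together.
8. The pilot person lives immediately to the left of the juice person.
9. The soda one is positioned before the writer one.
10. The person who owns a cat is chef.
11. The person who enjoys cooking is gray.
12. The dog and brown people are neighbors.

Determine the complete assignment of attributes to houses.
Solution:

House | Hobby | Color | Job | Drink | Pet
-----------------------------------------
  1   | painting | white | pilot | soda | dog
  2   | gardening | brown | chef | juice | cat
  3   | reading | black | nurse | tea | rabbit
  4   | cooking | gray | writer | coffee | hamster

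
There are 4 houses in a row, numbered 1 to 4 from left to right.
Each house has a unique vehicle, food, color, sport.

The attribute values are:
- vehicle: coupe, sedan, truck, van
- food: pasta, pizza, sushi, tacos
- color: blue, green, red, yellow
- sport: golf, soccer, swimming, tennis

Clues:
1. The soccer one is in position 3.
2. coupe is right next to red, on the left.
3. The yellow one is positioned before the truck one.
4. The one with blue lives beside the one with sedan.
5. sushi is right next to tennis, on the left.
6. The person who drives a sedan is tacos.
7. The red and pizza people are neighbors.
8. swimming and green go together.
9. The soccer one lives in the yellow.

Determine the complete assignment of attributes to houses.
Solution:

House | Vehicle | Food | Color | Sport
--------------------------------------
  1   | coupe | sushi | blue | golf
  2   | sedan | tacos | red | tennis
  3   | van | pizza | yellow | soccer
  4   | truck | pasta | green | swimming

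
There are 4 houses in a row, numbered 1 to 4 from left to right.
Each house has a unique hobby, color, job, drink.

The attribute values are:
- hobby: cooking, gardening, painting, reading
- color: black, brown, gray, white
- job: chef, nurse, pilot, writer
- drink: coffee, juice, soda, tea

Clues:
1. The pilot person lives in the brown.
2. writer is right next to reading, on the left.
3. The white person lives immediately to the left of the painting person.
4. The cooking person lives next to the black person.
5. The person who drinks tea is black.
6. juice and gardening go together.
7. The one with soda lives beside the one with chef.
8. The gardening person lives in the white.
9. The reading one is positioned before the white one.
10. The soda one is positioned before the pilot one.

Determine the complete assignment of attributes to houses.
Solution:

House | Hobby | Color | Job | Drink
-----------------------------------
  1   | cooking | gray | writer | soda
  2   | reading | black | chef | tea
  3   | gardening | white | nurse | juice
  4   | painting | brown | pilot | coffee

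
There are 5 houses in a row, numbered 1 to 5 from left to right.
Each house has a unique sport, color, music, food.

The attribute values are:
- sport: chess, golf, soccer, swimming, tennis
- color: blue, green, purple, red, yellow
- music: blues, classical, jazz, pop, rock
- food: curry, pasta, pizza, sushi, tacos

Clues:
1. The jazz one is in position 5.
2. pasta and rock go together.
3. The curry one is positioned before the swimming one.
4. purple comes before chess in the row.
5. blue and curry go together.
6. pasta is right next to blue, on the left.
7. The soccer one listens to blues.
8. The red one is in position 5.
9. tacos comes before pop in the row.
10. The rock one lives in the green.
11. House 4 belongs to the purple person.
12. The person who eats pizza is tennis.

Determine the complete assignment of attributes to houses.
Solution:

House | Sport | Color | Music | Food
------------------------------------
  1   | golf | green | rock | pasta
  2   | soccer | blue | blues | curry
  3   | swimming | yellow | classical | tacos
  4   | tennis | purple | pop | pizza
  5   | chess | red | jazz | sushi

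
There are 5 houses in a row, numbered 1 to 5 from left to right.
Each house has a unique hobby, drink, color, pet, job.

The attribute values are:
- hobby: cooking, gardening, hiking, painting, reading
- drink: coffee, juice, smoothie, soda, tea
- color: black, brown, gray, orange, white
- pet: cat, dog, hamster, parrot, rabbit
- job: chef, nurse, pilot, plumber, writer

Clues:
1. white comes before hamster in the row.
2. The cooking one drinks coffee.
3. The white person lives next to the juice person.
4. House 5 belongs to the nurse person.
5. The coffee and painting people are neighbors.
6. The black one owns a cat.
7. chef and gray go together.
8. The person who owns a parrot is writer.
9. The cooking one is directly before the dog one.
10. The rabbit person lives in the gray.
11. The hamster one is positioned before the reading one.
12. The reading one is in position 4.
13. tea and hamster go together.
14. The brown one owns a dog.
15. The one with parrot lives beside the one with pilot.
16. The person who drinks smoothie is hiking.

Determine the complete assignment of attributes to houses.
Solution:

House | Hobby | Drink | Color | Pet | Job
-----------------------------------------
  1   | cooking | coffee | white | parrot | writer
  2   | painting | juice | brown | dog | pilot
  3   | gardening | tea | orange | hamster | plumber
  4   | reading | soda | gray | rabbit | chef
  5   | hiking | smoothie | black | cat | nurse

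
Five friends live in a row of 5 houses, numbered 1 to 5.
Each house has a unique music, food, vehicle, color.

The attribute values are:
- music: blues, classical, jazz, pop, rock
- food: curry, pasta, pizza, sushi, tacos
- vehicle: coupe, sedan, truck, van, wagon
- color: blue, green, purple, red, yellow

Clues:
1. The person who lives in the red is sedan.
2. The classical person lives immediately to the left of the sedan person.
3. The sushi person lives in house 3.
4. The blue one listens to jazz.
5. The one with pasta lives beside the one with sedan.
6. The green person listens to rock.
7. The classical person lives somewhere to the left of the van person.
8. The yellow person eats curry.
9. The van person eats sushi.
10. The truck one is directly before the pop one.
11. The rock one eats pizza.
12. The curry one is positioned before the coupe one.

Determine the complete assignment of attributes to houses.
Solution:

House | Music | Food | Vehicle | Color
--------------------------------------
  1   | classical | pasta | truck | purple
  2   | pop | tacos | sedan | red
  3   | jazz | sushi | van | blue
  4   | blues | curry | wagon | yellow
  5   | rock | pizza | coupe | green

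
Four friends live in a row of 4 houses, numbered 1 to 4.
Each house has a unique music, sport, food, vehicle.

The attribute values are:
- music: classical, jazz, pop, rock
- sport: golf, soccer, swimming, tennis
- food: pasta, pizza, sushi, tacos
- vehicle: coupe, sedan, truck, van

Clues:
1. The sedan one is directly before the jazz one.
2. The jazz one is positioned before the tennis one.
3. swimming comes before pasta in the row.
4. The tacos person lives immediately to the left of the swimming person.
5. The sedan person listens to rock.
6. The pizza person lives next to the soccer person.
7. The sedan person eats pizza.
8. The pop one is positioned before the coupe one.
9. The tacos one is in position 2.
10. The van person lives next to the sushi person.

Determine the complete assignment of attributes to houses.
Solution:

House | Music | Sport | Food | Vehicle
--------------------------------------
  1   | rock | golf | pizza | sedan
  2   | jazz | soccer | tacos | van
  3   | pop | swimming | sushi | truck
  4   | classical | tennis | pasta | coupe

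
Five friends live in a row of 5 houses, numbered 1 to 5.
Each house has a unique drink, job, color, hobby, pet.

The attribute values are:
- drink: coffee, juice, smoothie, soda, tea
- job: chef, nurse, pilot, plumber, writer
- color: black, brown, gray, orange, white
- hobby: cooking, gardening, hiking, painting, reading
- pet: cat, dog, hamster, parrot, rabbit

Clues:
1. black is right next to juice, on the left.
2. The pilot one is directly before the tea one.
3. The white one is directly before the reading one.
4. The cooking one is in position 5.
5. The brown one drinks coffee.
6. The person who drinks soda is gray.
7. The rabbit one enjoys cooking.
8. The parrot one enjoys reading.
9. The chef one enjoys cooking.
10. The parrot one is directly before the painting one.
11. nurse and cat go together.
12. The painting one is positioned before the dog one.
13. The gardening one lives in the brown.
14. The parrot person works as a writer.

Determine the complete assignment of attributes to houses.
Solution:

House | Drink | Job | Color | Hobby | Pet
-----------------------------------------
  1   | smoothie | pilot | white | hiking | hamster
  2   | tea | writer | black | reading | parrot
  3   | juice | nurse | orange | painting | cat
  4   | coffee | plumber | brown | gardening | dog
  5   | soda | chef | gray | cooking | rabbit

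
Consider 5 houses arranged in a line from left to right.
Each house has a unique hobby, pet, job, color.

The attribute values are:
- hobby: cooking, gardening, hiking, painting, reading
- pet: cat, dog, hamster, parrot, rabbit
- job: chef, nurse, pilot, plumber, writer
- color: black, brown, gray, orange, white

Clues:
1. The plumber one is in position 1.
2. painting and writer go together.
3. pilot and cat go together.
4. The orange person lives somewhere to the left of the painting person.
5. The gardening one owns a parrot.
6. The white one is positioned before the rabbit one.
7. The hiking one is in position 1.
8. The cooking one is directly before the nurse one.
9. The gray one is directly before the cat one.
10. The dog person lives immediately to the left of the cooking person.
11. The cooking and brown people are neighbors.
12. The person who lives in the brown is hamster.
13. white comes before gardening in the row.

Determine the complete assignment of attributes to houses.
Solution:

House | Hobby | Pet | Job | Color
---------------------------------
  1   | hiking | dog | plumber | gray
  2   | cooking | cat | pilot | white
  3   | reading | hamster | nurse | brown
  4   | gardening | parrot | chef | orange
  5   | painting | rabbit | writer | black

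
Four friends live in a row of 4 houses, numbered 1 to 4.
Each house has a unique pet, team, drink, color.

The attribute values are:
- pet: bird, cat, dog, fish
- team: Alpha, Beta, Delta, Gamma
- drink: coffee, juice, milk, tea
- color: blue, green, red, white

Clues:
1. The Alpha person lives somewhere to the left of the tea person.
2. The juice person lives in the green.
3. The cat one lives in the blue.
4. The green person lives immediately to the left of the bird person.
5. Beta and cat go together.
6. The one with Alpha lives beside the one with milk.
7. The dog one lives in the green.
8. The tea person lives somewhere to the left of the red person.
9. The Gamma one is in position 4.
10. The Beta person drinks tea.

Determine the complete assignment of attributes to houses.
Solution:

House | Pet | Team | Drink | Color
----------------------------------
  1   | dog | Alpha | juice | green
  2   | bird | Delta | milk | white
  3   | cat | Beta | tea | blue
  4   | fish | Gamma | coffee | red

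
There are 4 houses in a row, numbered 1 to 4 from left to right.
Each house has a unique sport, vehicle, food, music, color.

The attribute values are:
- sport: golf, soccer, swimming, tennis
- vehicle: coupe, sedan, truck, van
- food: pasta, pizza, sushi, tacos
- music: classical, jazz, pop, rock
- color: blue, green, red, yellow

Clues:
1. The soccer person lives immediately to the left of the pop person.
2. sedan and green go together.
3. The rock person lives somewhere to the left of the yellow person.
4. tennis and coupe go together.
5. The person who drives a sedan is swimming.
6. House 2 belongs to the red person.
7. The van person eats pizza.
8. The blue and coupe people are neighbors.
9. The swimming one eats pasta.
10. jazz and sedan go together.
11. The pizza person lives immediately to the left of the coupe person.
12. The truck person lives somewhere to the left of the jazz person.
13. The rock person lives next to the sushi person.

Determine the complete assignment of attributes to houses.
Solution:

House | Sport | Vehicle | Food | Music | Color
----------------------------------------------
  1   | soccer | van | pizza | rock | blue
  2   | tennis | coupe | sushi | pop | red
  3   | golf | truck | tacos | classical | yellow
  4   | swimming | sedan | pasta | jazz | green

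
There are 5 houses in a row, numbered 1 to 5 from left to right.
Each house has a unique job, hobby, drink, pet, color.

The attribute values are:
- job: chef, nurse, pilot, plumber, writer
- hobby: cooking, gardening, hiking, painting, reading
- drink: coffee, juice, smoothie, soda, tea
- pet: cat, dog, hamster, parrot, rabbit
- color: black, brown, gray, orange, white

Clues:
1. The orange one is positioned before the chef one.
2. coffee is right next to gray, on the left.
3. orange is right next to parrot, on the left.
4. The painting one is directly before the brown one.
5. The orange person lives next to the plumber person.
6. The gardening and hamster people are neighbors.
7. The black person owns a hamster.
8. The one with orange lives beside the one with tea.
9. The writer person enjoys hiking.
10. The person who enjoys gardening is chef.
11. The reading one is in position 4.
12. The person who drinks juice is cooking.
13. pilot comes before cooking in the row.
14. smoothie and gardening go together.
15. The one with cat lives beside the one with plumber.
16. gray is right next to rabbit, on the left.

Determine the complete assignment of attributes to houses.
Solution:

House | Job | Hobby | Drink | Pet | Color
-----------------------------------------
  1   | writer | hiking | coffee | cat | orange
  2   | plumber | painting | tea | parrot | gray
  3   | chef | gardening | smoothie | rabbit | brown
  4   | pilot | reading | soda | hamster | black
  5   | nurse | cooking | juice | dog | white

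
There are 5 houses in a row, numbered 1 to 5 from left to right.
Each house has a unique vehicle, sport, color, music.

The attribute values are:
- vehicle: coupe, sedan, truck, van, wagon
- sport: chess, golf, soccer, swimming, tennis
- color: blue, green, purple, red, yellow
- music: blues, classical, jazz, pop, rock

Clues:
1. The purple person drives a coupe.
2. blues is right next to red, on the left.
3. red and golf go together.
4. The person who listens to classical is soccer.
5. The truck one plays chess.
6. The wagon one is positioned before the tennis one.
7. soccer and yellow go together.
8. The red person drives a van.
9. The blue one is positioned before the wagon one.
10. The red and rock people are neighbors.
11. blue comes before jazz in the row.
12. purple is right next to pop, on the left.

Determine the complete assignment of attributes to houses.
Solution:

House | Vehicle | Sport | Color | Music
---------------------------------------
  1   | coupe | swimming | purple | blues
  2   | van | golf | red | pop
  3   | truck | chess | blue | rock
  4   | wagon | soccer | yellow | classical
  5   | sedan | tennis | green | jazz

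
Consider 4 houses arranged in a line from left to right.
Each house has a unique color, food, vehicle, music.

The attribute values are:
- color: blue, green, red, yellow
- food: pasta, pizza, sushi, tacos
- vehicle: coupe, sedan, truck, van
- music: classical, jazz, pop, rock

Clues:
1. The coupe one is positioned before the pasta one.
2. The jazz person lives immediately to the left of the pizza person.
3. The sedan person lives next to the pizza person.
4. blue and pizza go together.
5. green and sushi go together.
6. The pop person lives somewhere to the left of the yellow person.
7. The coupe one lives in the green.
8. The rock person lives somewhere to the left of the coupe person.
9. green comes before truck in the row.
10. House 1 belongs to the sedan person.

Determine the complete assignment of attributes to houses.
Solution:

House | Color | Food | Vehicle | Music
--------------------------------------
  1   | red | tacos | sedan | jazz
  2   | blue | pizza | van | rock
  3   | green | sushi | coupe | pop
  4   | yellow | pasta | truck | classical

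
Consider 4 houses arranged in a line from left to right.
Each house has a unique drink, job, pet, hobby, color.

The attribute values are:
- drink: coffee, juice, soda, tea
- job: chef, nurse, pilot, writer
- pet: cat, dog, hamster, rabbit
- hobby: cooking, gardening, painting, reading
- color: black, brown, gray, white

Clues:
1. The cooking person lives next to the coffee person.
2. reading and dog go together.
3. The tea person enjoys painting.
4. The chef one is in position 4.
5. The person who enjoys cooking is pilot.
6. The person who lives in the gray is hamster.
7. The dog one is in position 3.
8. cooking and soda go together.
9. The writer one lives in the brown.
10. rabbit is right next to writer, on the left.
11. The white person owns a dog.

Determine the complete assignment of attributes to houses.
Solution:

House | Drink | Job | Pet | Hobby | Color
-----------------------------------------
  1   | soda | pilot | rabbit | cooking | black
  2   | coffee | writer | cat | gardening | brown
  3   | juice | nurse | dog | reading | white
  4   | tea | chef | hamster | painting | gray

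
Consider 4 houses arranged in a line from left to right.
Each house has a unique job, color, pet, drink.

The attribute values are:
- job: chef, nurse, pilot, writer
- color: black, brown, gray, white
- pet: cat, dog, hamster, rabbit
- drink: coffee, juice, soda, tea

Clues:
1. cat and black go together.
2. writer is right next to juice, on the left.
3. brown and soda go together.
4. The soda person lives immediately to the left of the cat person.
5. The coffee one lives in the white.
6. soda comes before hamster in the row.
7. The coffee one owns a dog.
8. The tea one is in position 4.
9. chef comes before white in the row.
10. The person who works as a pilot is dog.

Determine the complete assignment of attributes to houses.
Solution:

House | Job | Color | Pet | Drink
---------------------------------
  1   | writer | brown | rabbit | soda
  2   | chef | black | cat | juice
  3   | pilot | white | dog | coffee
  4   | nurse | gray | hamster | tea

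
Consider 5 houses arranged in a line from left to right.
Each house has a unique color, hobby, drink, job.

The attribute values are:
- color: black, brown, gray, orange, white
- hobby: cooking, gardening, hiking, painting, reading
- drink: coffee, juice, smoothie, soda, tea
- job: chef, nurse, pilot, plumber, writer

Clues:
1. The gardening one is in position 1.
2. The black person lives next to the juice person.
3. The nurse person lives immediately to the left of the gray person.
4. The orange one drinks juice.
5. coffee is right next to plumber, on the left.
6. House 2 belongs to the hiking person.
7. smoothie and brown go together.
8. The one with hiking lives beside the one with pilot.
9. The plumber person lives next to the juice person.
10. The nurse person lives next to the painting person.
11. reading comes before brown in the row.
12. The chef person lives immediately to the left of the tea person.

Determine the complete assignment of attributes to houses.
Solution:

House | Color | Hobby | Drink | Job
-----------------------------------
  1   | white | gardening | coffee | chef
  2   | black | hiking | tea | plumber
  3   | orange | reading | juice | pilot
  4   | brown | cooking | smoothie | nurse
  5   | gray | painting | soda | writer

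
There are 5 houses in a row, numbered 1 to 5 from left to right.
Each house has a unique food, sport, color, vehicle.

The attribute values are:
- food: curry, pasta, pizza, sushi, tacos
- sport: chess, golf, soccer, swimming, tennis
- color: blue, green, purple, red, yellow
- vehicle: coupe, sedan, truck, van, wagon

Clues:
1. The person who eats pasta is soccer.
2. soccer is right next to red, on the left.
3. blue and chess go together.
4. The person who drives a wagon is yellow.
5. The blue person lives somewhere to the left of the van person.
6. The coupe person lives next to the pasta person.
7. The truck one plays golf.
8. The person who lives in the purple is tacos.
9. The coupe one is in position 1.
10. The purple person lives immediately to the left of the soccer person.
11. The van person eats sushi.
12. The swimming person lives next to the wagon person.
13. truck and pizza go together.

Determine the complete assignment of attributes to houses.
Solution:

House | Food | Sport | Color | Vehicle
--------------------------------------
  1   | tacos | swimming | purple | coupe
  2   | pasta | soccer | yellow | wagon
  3   | pizza | golf | red | truck
  4   | curry | chess | blue | sedan
  5   | sushi | tennis | green | van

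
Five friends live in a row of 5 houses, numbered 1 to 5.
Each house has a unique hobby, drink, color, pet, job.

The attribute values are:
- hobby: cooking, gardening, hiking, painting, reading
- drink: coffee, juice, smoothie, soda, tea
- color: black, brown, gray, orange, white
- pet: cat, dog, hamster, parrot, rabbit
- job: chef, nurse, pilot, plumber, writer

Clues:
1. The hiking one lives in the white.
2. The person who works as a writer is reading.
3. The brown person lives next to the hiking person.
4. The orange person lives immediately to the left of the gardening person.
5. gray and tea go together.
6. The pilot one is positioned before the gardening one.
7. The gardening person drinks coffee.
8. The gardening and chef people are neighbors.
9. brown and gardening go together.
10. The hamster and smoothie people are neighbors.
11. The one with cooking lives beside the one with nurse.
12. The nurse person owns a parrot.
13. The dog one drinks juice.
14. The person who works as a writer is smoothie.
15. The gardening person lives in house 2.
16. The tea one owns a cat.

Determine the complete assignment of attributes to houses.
Solution:

House | Hobby | Drink | Color | Pet | Job
-----------------------------------------
  1   | cooking | juice | orange | dog | pilot
  2   | gardening | coffee | brown | parrot | nurse
  3   | hiking | soda | white | hamster | chef
  4   | reading | smoothie | black | rabbit | writer
  5   | painting | tea | gray | cat | plumber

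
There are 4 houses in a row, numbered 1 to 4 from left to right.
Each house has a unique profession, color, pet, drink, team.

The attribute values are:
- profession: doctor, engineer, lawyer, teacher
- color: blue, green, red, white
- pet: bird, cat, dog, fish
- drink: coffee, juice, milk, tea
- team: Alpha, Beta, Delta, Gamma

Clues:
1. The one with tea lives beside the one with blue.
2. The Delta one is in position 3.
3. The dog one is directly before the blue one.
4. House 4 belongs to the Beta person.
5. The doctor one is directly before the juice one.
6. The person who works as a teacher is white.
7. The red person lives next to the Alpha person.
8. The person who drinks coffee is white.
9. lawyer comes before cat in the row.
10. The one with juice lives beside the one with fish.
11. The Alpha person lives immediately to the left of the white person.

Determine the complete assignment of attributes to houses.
Solution:

House | Profession | Color | Pet | Drink | Team
-----------------------------------------------
  1   | doctor | red | dog | tea | Gamma
  2   | lawyer | blue | bird | juice | Alpha
  3   | teacher | white | fish | coffee | Delta
  4   | engineer | green | cat | milk | Beta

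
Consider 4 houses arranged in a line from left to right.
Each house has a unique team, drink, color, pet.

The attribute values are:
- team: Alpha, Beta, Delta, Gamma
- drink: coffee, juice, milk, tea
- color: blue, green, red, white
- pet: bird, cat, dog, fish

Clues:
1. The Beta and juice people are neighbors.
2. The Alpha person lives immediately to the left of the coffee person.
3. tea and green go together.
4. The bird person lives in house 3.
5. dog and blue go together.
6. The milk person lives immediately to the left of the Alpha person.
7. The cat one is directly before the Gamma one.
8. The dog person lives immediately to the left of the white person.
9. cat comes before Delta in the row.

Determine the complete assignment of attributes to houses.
Solution:

House | Team | Drink | Color | Pet
----------------------------------
  1   | Beta | milk | blue | dog
  2   | Alpha | juice | white | cat
  3   | Gamma | coffee | red | bird
  4   | Delta | tea | green | fish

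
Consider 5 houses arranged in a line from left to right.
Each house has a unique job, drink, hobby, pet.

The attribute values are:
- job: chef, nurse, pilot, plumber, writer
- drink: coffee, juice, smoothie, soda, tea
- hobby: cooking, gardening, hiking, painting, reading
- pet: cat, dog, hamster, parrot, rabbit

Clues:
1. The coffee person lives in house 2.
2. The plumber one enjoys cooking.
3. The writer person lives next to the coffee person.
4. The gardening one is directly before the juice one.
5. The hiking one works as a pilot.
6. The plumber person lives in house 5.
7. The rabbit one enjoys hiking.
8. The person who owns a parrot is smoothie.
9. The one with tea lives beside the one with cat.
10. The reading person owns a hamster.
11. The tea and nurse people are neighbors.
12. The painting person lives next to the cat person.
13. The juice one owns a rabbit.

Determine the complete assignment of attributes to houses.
Solution:

House | Job | Drink | Hobby | Pet
---------------------------------
  1   | writer | tea | painting | dog
  2   | nurse | coffee | gardening | cat
  3   | pilot | juice | hiking | rabbit
  4   | chef | soda | reading | hamster
  5   | plumber | smoothie | cooking | parrot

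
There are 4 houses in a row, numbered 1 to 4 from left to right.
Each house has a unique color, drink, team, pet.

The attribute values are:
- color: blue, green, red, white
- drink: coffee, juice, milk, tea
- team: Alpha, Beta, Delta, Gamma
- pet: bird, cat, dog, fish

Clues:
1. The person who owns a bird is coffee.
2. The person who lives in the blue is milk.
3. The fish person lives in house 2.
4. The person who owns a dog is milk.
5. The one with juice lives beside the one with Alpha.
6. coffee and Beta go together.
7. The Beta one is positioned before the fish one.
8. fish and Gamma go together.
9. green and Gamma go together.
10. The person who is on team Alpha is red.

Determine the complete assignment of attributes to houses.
Solution:

House | Color | Drink | Team | Pet
----------------------------------
  1   | white | coffee | Beta | bird
  2   | green | juice | Gamma | fish
  3   | red | tea | Alpha | cat
  4   | blue | milk | Delta | dog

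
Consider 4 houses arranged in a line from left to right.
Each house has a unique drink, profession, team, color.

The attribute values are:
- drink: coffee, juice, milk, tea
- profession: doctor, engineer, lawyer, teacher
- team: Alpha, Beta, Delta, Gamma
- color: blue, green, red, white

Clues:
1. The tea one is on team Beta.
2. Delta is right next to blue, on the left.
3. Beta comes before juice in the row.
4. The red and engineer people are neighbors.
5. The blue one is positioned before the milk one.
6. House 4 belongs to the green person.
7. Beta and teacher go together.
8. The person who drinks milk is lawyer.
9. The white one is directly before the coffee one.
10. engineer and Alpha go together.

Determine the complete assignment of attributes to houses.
Solution:

House | Drink | Profession | Team | Color
-----------------------------------------
  1   | tea | teacher | Beta | white
  2   | coffee | doctor | Delta | red
  3   | juice | engineer | Alpha | blue
  4   | milk | lawyer | Gamma | green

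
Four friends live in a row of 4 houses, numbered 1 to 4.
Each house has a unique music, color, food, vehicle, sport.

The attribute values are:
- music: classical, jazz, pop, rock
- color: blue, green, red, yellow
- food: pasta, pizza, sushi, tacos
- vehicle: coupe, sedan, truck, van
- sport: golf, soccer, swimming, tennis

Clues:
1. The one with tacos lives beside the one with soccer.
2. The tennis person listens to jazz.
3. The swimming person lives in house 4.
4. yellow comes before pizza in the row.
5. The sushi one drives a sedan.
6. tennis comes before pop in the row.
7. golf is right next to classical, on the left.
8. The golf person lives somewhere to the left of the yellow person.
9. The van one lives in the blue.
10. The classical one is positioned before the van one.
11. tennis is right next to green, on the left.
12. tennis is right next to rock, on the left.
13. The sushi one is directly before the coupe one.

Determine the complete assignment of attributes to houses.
Solution:

House | Music | Color | Food | Vehicle | Sport
----------------------------------------------
  1   | jazz | red | sushi | sedan | tennis
  2   | rock | green | tacos | coupe | golf
  3   | classical | yellow | pasta | truck | soccer
  4   | pop | blue | pizza | van | swimming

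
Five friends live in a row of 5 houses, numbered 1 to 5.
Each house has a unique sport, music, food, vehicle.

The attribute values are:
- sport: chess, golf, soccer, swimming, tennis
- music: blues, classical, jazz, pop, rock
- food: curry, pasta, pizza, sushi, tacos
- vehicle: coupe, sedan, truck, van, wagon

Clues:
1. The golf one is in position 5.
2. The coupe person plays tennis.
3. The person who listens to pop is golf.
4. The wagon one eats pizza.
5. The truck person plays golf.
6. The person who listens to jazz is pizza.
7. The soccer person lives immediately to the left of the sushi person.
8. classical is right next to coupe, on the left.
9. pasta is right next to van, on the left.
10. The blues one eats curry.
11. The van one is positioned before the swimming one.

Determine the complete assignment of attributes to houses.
Solution:

House | Sport | Music | Food | Vehicle
--------------------------------------
  1   | soccer | rock | pasta | sedan
  2   | chess | classical | sushi | van
  3   | tennis | blues | curry | coupe
  4   | swimming | jazz | pizza | wagon
  5   | golf | pop | tacos | truck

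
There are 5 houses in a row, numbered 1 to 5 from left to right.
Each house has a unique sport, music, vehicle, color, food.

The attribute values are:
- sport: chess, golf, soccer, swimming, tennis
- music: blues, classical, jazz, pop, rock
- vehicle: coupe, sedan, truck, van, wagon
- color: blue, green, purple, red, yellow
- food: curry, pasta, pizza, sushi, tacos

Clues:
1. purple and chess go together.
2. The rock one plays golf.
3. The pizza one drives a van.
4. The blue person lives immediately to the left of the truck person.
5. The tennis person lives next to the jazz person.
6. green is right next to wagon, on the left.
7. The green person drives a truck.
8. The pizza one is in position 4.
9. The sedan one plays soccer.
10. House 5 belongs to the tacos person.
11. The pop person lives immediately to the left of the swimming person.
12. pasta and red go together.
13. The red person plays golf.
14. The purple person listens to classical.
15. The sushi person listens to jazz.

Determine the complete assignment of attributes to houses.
Solution:

House | Sport | Music | Vehicle | Color | Food
----------------------------------------------
  1   | tennis | pop | coupe | blue | curry
  2   | swimming | jazz | truck | green | sushi
  3   | golf | rock | wagon | red | pasta
  4   | chess | classical | van | purple | pizza
  5   | soccer | blues | sedan | yellow | tacos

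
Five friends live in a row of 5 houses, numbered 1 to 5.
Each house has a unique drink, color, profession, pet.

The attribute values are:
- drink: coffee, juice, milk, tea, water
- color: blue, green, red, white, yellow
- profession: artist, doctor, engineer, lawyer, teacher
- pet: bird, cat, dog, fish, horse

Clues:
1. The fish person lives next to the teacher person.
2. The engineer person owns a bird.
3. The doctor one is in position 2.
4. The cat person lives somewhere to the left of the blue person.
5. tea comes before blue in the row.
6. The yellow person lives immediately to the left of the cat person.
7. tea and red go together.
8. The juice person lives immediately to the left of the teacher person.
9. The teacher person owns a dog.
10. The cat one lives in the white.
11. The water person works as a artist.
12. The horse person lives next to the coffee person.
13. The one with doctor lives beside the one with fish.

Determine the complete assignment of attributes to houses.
Solution:

House | Drink | Color | Profession | Pet
----------------------------------------
  1   | water | yellow | artist | horse
  2   | coffee | white | doctor | cat
  3   | juice | green | lawyer | fish
  4   | tea | red | teacher | dog
  5   | milk | blue | engineer | bird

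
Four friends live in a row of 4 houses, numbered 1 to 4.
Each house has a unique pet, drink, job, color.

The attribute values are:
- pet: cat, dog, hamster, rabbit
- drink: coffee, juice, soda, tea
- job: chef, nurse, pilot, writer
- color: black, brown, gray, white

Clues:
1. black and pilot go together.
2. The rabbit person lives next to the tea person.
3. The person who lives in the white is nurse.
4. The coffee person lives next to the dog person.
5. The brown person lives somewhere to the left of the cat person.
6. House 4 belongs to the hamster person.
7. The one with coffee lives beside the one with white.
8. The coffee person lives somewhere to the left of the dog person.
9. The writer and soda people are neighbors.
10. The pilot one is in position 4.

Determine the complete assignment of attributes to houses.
Solution:

House | Pet | Drink | Job | Color
---------------------------------
  1   | rabbit | coffee | chef | brown
  2   | dog | tea | nurse | white
  3   | cat | juice | writer | gray
  4   | hamster | soda | pilot | black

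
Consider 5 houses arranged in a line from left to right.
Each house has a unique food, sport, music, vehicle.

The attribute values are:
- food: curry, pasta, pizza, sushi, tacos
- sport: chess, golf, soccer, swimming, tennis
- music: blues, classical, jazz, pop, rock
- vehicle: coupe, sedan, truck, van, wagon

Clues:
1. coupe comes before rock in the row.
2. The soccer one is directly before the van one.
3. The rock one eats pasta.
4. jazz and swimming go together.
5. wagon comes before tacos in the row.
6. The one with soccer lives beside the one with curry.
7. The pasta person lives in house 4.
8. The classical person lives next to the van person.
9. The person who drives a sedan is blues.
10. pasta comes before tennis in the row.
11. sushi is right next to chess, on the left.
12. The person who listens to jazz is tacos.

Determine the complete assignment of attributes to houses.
Solution:

House | Food | Sport | Music | Vehicle
--------------------------------------
  1   | sushi | soccer | classical | wagon
  2   | curry | chess | pop | van
  3   | tacos | swimming | jazz | coupe
  4   | pasta | golf | rock | truck
  5   | pizza | tennis | blues | sedan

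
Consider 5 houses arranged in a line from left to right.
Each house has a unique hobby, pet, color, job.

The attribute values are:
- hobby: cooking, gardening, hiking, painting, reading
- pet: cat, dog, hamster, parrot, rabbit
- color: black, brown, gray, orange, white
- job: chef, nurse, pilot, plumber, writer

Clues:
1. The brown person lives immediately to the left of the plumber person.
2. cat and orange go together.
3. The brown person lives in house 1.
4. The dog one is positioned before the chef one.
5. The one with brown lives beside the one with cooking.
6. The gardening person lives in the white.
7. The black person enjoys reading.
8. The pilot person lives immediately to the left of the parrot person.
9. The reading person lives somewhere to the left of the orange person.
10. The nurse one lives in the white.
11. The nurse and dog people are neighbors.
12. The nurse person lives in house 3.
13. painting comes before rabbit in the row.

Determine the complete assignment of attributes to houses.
Solution:

House | Hobby | Pet | Color | Job
---------------------------------
  1   | painting | hamster | brown | pilot
  2   | cooking | parrot | gray | plumber
  3   | gardening | rabbit | white | nurse
  4   | reading | dog | black | writer
  5   | hiking | cat | orange | chef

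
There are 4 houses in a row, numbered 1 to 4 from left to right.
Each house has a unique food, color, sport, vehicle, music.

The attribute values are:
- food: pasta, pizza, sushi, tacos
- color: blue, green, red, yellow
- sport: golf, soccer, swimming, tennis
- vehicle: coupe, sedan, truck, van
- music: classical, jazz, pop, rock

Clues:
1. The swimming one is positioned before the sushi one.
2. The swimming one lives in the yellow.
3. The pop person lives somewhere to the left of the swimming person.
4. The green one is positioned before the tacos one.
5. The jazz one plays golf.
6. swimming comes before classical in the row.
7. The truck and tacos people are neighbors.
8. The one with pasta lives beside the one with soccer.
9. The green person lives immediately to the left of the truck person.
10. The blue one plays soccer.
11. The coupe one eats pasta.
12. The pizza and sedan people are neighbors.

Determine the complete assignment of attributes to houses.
Solution:

House | Food | Color | Sport | Vehicle | Music
----------------------------------------------
  1   | pasta | green | golf | coupe | jazz
  2   | pizza | blue | soccer | truck | pop
  3   | tacos | yellow | swimming | sedan | rock
  4   | sushi | red | tennis | van | classical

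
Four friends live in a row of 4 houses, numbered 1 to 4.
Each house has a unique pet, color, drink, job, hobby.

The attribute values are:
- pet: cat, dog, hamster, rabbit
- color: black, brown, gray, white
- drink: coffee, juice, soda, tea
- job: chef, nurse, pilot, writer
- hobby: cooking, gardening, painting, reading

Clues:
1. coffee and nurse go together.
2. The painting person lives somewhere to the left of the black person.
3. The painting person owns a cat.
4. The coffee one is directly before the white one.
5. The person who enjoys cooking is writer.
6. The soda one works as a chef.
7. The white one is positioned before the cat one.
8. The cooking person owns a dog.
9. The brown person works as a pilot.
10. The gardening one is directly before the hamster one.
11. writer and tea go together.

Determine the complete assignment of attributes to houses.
Solution:

House | Pet | Color | Drink | Job | Hobby
-----------------------------------------
  1   | rabbit | gray | coffee | nurse | gardening
  2   | hamster | white | soda | chef | reading
  3   | cat | brown | juice | pilot | painting
  4   | dog | black | tea | writer | cooking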